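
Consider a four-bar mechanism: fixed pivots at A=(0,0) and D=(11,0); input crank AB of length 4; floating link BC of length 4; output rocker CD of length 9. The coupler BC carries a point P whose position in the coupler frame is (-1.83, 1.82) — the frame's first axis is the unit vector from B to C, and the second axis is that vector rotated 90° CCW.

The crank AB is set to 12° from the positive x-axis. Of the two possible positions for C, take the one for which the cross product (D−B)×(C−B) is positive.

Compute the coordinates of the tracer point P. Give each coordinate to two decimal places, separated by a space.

A=(0,0), D=(11.00,0)
B = A + 4.00·(cos12°, sin12°) = (3.9126, 0.8316)
|BD| = 7.1360
circle(B,4.00) ∩ circle(D,9.00): a=-0.9863, h=3.8765
  candidates: C₊=(3.3848,4.7967) cross=27.663; C₋=(2.4812,-2.9035) cross=-27.663
  mode + wants cross > 0 → take C=(3.3848,4.7967) (cross=27.663)
ex = (C−B)/|BC| = (-0.1320,0.9913); ey = (-0.9913,-0.1320)
P = B + -1.83·ex + 1.82·ey = (2.3500,-1.2225)

2.35 -1.22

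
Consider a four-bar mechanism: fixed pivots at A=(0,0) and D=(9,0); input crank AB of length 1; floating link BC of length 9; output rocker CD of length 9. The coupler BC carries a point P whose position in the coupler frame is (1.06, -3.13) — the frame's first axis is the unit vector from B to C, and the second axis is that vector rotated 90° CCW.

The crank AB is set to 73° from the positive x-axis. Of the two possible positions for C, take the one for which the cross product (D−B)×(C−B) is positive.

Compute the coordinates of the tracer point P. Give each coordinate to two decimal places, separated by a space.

3.46 0.01

A=(0,0), D=(9.00,0)
B = A + 1.00·(cos73°, sin73°) = (0.2924, 0.9563)
|BD| = 8.7600
circle(B,9.00) ∩ circle(D,9.00): a=4.3800, h=7.8623
  candidates: C₊=(5.5045,8.2935) cross=68.874; C₋=(3.7879,-7.3372) cross=-68.874
  mode + wants cross > 0 → take C=(5.5045,8.2935) (cross=68.874)
ex = (C−B)/|BC| = (0.5791,0.8152); ey = (-0.8152,0.5791)
P = B + 1.06·ex + -3.13·ey = (3.4579,0.0078)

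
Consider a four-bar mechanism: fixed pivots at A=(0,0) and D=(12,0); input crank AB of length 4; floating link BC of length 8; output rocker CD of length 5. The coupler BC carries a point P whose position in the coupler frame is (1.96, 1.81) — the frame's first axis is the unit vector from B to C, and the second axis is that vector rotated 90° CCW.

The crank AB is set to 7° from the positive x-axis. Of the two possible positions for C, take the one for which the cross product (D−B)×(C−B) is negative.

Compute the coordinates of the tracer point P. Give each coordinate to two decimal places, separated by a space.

A=(0,0), D=(12.00,0)
B = A + 4.00·(cos7°, sin7°) = (3.9702, 0.4875)
|BD| = 8.0446
circle(B,8.00) ∩ circle(D,5.00): a=6.4463, h=4.7377
  candidates: C₊=(10.6917,4.8258) cross=38.113; C₋=(10.1175,-4.6321) cross=-38.113
  mode - wants cross < 0 → take C=(10.1175,-4.6321) (cross=-38.113)
ex = (C−B)/|BC| = (0.7684,-0.6399); ey = (0.6399,0.7684)
P = B + 1.96·ex + 1.81·ey = (6.6346,0.6240)

6.63 0.62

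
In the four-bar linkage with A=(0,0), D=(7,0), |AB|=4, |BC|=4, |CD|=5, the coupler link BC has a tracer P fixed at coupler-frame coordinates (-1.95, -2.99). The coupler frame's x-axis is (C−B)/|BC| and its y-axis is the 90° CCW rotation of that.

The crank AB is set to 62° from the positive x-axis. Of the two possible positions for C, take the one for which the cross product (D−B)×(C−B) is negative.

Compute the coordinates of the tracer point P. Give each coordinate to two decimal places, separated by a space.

-1.18 5.37

A=(0,0), D=(7.00,0)
B = A + 4.00·(cos62°, sin62°) = (1.8779, 3.5318)
|BD| = 6.2217
circle(B,4.00) ∩ circle(D,5.00): a=2.3876, h=3.2093
  candidates: C₊=(5.6653,4.8186) cross=19.967; C₋=(2.0217,-0.4656) cross=-19.967
  mode - wants cross < 0 → take C=(2.0217,-0.4656) (cross=-19.967)
ex = (C−B)/|BC| = (0.0360,-0.9994); ey = (0.9994,0.0360)
P = B + -1.95·ex + -2.99·ey = (-1.1803,5.3730)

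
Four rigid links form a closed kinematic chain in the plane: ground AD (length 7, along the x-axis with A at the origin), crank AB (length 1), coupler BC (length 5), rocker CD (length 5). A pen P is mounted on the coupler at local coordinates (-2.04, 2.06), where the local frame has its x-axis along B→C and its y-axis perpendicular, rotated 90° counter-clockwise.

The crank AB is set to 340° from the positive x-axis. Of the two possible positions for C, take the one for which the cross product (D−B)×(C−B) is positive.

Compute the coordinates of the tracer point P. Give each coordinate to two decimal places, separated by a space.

-1.91 -0.87

A=(0,0), D=(7.00,0)
B = A + 1.00·(cos340°, sin340°) = (0.9397, -0.3420)
|BD| = 6.0700
circle(B,5.00) ∩ circle(D,5.00): a=3.0350, h=3.9735
  candidates: C₊=(3.7460,3.7962) cross=24.119; C₋=(4.1937,-4.1382) cross=-24.119
  mode + wants cross > 0 → take C=(3.7460,3.7962) (cross=24.119)
ex = (C−B)/|BC| = (0.5613,0.8276); ey = (-0.8276,0.5613)
P = B + -2.04·ex + 2.06·ey = (-1.9102,-0.8742)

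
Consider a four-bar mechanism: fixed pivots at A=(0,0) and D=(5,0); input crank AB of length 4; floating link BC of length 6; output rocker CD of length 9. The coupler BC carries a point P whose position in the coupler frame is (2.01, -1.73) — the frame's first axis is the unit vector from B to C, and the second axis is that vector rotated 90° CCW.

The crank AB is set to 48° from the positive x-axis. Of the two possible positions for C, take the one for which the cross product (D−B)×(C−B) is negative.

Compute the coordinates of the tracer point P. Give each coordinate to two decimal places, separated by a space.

A=(0,0), D=(5.00,0)
B = A + 4.00·(cos48°, sin48°) = (2.6765, 2.9726)
|BD| = 3.7729
circle(B,6.00) ∩ circle(D,9.00): a=-4.0771, h=4.4019
  candidates: C₊=(3.6339,8.8957) cross=16.608; C₋=(-3.3025,3.4740) cross=-16.608
  mode - wants cross < 0 → take C=(-3.3025,3.4740) (cross=-16.608)
ex = (C−B)/|BC| = (-0.9965,0.0836); ey = (-0.0836,-0.9965)
P = B + 2.01·ex + -1.73·ey = (0.8181,4.8645)

0.82 4.86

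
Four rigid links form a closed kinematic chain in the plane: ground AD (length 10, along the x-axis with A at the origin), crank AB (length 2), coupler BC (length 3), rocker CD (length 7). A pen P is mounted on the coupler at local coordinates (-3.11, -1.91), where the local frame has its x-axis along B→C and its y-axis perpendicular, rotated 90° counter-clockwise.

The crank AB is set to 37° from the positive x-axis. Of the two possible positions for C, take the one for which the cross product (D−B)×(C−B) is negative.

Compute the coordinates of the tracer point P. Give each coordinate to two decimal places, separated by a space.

A=(0,0), D=(10.00,0)
B = A + 2.00·(cos37°, sin37°) = (1.5973, 1.2036)
|BD| = 8.4885
circle(B,3.00) ∩ circle(D,7.00): a=1.8881, h=2.3313
  candidates: C₊=(3.7969,3.2437) cross=19.789; C₋=(3.1357,-1.3719) cross=-19.789
  mode - wants cross < 0 → take C=(3.1357,-1.3719) (cross=-19.789)
ex = (C−B)/|BC| = (0.5128,-0.8585); ey = (0.8585,0.5128)
P = B + -3.11·ex + -1.91·ey = (-1.6373,2.8941)

-1.64 2.89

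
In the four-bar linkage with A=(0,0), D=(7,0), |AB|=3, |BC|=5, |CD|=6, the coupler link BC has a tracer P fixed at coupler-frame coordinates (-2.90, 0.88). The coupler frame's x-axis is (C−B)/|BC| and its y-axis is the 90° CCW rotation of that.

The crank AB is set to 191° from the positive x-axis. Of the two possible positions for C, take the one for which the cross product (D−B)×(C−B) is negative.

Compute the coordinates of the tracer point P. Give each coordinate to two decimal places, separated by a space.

-5.22 1.43

A=(0,0), D=(7.00,0)
B = A + 3.00·(cos191°, sin191°) = (-2.9449, -0.5724)
|BD| = 9.9613
circle(B,5.00) ∩ circle(D,6.00): a=4.4285, h=2.3212
  candidates: C₊=(1.3429,1.9994) cross=23.122; C₋=(1.6097,-2.6353) cross=-23.122
  mode - wants cross < 0 → take C=(1.6097,-2.6353) (cross=-23.122)
ex = (C−B)/|BC| = (0.9109,-0.4126); ey = (0.4126,0.9109)
P = B + -2.90·ex + 0.88·ey = (-5.2235,1.4257)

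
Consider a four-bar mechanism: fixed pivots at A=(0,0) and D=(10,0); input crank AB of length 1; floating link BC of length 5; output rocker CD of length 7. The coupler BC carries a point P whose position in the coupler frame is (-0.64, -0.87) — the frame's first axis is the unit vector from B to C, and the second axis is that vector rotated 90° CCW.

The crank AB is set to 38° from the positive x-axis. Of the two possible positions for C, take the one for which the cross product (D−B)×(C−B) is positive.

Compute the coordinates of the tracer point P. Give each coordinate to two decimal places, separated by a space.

A=(0,0), D=(10.00,0)
B = A + 1.00·(cos38°, sin38°) = (0.7880, 0.6157)
|BD| = 9.2325
circle(B,5.00) ∩ circle(D,7.00): a=3.3165, h=3.7418
  candidates: C₊=(4.3467,4.1279) cross=34.546; C₋=(3.8476,-3.3389) cross=-34.546
  mode + wants cross > 0 → take C=(4.3467,4.1279) (cross=34.546)
ex = (C−B)/|BC| = (0.7117,0.7025); ey = (-0.7025,0.7117)
P = B + -0.64·ex + -0.87·ey = (0.9436,-0.4531)

0.94 -0.45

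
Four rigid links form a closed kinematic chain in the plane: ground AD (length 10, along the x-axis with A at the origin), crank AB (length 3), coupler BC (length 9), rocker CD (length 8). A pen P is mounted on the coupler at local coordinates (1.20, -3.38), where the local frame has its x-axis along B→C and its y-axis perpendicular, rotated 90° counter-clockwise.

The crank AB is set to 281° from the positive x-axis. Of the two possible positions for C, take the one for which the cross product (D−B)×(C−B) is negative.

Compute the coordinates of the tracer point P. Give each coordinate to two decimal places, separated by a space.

A=(0,0), D=(10.00,0)
B = A + 3.00·(cos281°, sin281°) = (0.5724, -2.9449)
|BD| = 9.8768
circle(B,9.00) ∩ circle(D,8.00): a=5.7990, h=6.8827
  candidates: C₊=(4.0555,5.3538) cross=67.979; C₋=(8.1598,-7.7855) cross=-67.979
  mode - wants cross < 0 → take C=(8.1598,-7.7855) (cross=-67.979)
ex = (C−B)/|BC| = (0.8430,-0.5378); ey = (0.5378,0.8430)
P = B + 1.20·ex + -3.38·ey = (-0.2338,-6.4398)

-0.23 -6.44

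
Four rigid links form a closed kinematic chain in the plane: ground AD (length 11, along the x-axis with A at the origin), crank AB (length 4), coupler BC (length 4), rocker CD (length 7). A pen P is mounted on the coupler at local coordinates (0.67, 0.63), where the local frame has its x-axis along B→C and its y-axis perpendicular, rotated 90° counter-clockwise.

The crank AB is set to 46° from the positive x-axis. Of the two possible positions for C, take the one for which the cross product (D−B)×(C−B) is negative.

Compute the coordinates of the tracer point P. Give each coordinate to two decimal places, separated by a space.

3.59 2.44

A=(0,0), D=(11.00,0)
B = A + 4.00·(cos46°, sin46°) = (2.7786, 2.8774)
|BD| = 8.7103
circle(B,4.00) ∩ circle(D,7.00): a=2.4609, h=3.1534
  candidates: C₊=(6.1431,5.0408) cross=27.467; C₋=(4.0597,-0.9120) cross=-27.467
  mode - wants cross < 0 → take C=(4.0597,-0.9120) (cross=-27.467)
ex = (C−B)/|BC| = (0.3203,-0.9473); ey = (0.9473,0.3203)
P = B + 0.67·ex + 0.63·ey = (3.5900,2.4444)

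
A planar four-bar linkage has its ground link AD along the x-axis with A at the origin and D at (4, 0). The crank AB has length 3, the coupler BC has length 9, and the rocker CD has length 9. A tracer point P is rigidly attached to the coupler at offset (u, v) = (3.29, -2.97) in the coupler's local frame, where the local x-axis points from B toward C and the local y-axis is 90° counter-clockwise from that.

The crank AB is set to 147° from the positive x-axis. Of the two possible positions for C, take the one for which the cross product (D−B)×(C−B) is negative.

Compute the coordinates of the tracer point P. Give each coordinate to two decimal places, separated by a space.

-5.01 -2.03

A=(0,0), D=(4.00,0)
B = A + 3.00·(cos147°, sin147°) = (-2.5160, 1.6339)
|BD| = 6.7177
circle(B,9.00) ∩ circle(D,9.00): a=3.3589, h=8.3497
  candidates: C₊=(2.7728,8.9159) cross=56.091; C₋=(-1.2889,-7.2820) cross=-56.091
  mode - wants cross < 0 → take C=(-1.2889,-7.2820) (cross=-56.091)
ex = (C−B)/|BC| = (0.1364,-0.9907); ey = (0.9907,0.1364)
P = B + 3.29·ex + -2.97·ey = (-5.0097,-2.0303)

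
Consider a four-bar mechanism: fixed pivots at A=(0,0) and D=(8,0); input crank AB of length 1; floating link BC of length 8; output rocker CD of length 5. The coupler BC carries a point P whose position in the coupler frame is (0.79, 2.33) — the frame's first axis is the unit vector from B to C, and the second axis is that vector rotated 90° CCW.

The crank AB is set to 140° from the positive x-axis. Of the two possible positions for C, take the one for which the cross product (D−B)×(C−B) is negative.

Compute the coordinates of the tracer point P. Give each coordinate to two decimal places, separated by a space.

1.30 1.98

A=(0,0), D=(8.00,0)
B = A + 1.00·(cos140°, sin140°) = (-0.7660, 0.6428)
|BD| = 8.7896
circle(B,8.00) ∩ circle(D,5.00): a=6.6133, h=4.5015
  candidates: C₊=(6.1588,4.6486) cross=39.567; C₋=(5.5004,-4.3303) cross=-39.567
  mode - wants cross < 0 → take C=(5.5004,-4.3303) (cross=-39.567)
ex = (C−B)/|BC| = (0.7833,-0.6216); ey = (0.6216,0.7833)
P = B + 0.79·ex + 2.33·ey = (1.3012,1.9768)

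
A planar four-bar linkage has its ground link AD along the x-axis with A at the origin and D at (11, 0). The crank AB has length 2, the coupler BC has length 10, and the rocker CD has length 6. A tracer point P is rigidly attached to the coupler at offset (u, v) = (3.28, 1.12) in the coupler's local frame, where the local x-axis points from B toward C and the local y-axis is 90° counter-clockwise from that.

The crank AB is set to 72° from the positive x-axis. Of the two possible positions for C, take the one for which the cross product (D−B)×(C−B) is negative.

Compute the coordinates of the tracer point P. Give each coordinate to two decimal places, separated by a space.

A=(0,0), D=(11.00,0)
B = A + 2.00·(cos72°, sin72°) = (0.6180, 1.9021)
|BD| = 10.5548
circle(B,10.00) ∩ circle(D,6.00): a=8.3092, h=5.5639
  candidates: C₊=(9.7939,5.8775) cross=58.726; C₋=(7.7885,-5.0682) cross=-58.726
  mode - wants cross < 0 → take C=(7.7885,-5.0682) (cross=-58.726)
ex = (C−B)/|BC| = (0.7170,-0.6970); ey = (0.6970,0.7170)
P = B + 3.28·ex + 1.12·ey = (3.7506,0.4190)

3.75 0.42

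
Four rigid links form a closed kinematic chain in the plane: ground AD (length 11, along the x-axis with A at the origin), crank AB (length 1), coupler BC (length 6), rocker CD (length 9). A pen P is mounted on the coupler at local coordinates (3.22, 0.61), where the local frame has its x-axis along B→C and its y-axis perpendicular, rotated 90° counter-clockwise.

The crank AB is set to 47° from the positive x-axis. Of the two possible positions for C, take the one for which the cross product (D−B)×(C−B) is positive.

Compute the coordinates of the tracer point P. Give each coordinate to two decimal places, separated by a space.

A=(0,0), D=(11.00,0)
B = A + 1.00·(cos47°, sin47°) = (0.6820, 0.7314)
|BD| = 10.3439
circle(B,6.00) ∩ circle(D,9.00): a=2.9967, h=5.1980
  candidates: C₊=(4.0388,5.7045) cross=53.768; C₋=(3.3037,-4.6655) cross=-53.768
  mode + wants cross > 0 → take C=(4.0388,5.7045) (cross=53.768)
ex = (C−B)/|BC| = (0.5595,0.8289); ey = (-0.8289,0.5595)
P = B + 3.22·ex + 0.61·ey = (1.9779,3.7415)

1.98 3.74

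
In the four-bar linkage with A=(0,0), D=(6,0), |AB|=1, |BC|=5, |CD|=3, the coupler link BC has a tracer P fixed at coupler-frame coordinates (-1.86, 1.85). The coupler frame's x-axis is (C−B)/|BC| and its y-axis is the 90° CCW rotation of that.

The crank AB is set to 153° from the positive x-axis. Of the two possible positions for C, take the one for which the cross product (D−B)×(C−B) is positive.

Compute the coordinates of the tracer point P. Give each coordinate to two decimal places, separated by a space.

A=(0,0), D=(6.00,0)
B = A + 1.00·(cos153°, sin153°) = (-0.8910, 0.4540)
|BD| = 6.9059
circle(B,5.00) ∩ circle(D,3.00): a=4.6114, h=1.9326
  candidates: C₊=(3.8375,2.0793) cross=13.347; C₋=(3.5834,-1.7776) cross=-13.347
  mode + wants cross > 0 → take C=(3.8375,2.0793) (cross=13.347)
ex = (C−B)/|BC| = (0.9457,0.3251); ey = (-0.3251,0.9457)
P = B + -1.86·ex + 1.85·ey = (-3.2514,1.5989)

-3.25 1.60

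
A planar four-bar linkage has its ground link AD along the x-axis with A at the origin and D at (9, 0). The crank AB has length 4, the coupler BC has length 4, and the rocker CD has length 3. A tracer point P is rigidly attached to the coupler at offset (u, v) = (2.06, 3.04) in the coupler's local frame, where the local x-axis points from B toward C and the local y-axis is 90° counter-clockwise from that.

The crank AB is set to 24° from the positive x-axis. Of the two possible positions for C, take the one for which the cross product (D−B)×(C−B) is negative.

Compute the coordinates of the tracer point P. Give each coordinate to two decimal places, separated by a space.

7.29 2.12

A=(0,0), D=(9.00,0)
B = A + 4.00·(cos24°, sin24°) = (3.6542, 1.6269)
|BD| = 5.5879
circle(B,4.00) ∩ circle(D,3.00): a=3.4203, h=2.0740
  candidates: C₊=(7.5302,2.6153) cross=11.589; C₋=(6.3225,-1.3530) cross=-11.589
  mode - wants cross < 0 → take C=(6.3225,-1.3530) (cross=-11.589)
ex = (C−B)/|BC| = (0.6671,-0.7450); ey = (0.7450,0.6671)
P = B + 2.06·ex + 3.04·ey = (7.2931,2.1201)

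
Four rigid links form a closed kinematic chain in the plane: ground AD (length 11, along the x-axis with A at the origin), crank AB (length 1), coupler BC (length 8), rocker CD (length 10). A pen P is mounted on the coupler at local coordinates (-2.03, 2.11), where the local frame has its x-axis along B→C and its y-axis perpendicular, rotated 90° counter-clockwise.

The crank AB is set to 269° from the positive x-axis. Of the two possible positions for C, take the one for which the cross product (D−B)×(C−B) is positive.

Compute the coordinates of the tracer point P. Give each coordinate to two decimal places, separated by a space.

-2.77 -1.99

A=(0,0), D=(11.00,0)
B = A + 1.00·(cos269°, sin269°) = (-0.0175, -0.9998)
|BD| = 11.0627
circle(B,8.00) ∩ circle(D,10.00): a=3.9043, h=6.9826
  candidates: C₊=(3.2398,6.3070) cross=77.247; C₋=(4.5019,-7.6010) cross=-77.247
  mode + wants cross > 0 → take C=(3.2398,6.3070) (cross=77.247)
ex = (C−B)/|BC| = (0.4072,0.9134); ey = (-0.9134,0.4072)
P = B + -2.03·ex + 2.11·ey = (-2.7712,-1.9949)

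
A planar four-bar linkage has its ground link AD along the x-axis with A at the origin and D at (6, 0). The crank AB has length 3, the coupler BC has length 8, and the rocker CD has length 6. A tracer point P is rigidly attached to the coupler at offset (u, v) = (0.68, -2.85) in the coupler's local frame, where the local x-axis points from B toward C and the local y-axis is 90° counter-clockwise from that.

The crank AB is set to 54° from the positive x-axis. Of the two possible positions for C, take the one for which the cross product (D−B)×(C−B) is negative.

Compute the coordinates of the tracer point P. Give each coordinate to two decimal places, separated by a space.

A=(0,0), D=(6.00,0)
B = A + 3.00·(cos54°, sin54°) = (1.7634, 2.4271)
|BD| = 4.8826
circle(B,8.00) ∩ circle(D,6.00): a=5.3086, h=5.9849
  candidates: C₊=(9.3446,4.9813) cross=29.222; C₋=(3.3947,-5.4049) cross=-29.222
  mode - wants cross < 0 → take C=(3.3947,-5.4049) (cross=-29.222)
ex = (C−B)/|BC| = (0.2039,-0.9790); ey = (0.9790,0.2039)
P = B + 0.68·ex + -2.85·ey = (-0.8881,1.1802)

-0.89 1.18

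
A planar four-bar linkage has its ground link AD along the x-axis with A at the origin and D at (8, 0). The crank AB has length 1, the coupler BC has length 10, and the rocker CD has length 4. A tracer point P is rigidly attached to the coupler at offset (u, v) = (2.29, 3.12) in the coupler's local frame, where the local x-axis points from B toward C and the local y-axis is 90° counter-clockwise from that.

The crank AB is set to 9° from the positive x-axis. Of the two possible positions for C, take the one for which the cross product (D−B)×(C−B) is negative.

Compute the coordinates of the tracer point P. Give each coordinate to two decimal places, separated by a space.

4.19 2.33

A=(0,0), D=(8.00,0)
B = A + 1.00·(cos9°, sin9°) = (0.9877, 0.1564)
|BD| = 7.0141
circle(B,10.00) ∩ circle(D,4.00): a=9.4950, h=3.1377
  candidates: C₊=(10.5503,3.0815) cross=22.008; C₋=(10.4104,-3.1922) cross=-22.008
  mode - wants cross < 0 → take C=(10.4104,-3.1922) (cross=-22.008)
ex = (C−B)/|BC| = (0.9423,-0.3349); ey = (0.3349,0.9423)
P = B + 2.29·ex + 3.12·ey = (4.1903,2.3295)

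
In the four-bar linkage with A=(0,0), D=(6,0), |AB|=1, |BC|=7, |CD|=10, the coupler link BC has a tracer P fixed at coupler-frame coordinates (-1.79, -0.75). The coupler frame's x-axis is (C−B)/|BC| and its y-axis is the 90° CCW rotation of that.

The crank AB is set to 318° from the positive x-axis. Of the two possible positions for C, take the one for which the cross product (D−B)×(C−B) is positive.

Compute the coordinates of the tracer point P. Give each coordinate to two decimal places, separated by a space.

A=(0,0), D=(6.00,0)
B = A + 1.00·(cos318°, sin318°) = (0.7431, -0.6691)
|BD| = 5.2993
circle(B,7.00) ∩ circle(D,10.00): a=-2.1623, h=6.6576
  candidates: C₊=(-2.2425,5.6622) cross=35.281; C₋=(-0.5612,-7.5465) cross=-35.281
  mode + wants cross > 0 → take C=(-2.2425,5.6622) (cross=35.281)
ex = (C−B)/|BC| = (-0.4265,0.9045); ey = (-0.9045,-0.4265)
P = B + -1.79·ex + -0.75·ey = (2.1850,-1.9682)

2.18 -1.97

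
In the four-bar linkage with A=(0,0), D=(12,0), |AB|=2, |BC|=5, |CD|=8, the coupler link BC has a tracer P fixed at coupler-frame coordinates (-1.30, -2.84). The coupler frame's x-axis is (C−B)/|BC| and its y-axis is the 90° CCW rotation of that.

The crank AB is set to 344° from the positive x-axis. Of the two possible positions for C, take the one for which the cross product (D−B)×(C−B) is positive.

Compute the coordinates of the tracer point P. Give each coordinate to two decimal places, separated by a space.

A=(0,0), D=(12.00,0)
B = A + 2.00·(cos344°, sin344°) = (1.9225, -0.5513)
|BD| = 10.0925
circle(B,5.00) ∩ circle(D,8.00): a=3.1142, h=3.9118
  candidates: C₊=(4.8184,3.5248) cross=39.480; C₋=(5.2457,-4.2871) cross=-39.480
  mode + wants cross > 0 → take C=(4.8184,3.5248) (cross=39.480)
ex = (C−B)/|BC| = (0.5792,0.8152); ey = (-0.8152,0.5792)
P = B + -1.30·ex + -2.84·ey = (3.4848,-3.2559)

3.48 -3.26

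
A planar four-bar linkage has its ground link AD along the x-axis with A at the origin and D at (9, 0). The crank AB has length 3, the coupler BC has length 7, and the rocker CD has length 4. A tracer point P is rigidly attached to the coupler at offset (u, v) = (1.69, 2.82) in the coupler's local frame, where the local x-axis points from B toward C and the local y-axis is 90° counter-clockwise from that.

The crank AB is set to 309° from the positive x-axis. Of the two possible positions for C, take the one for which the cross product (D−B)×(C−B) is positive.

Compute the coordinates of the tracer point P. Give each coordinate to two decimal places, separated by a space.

A=(0,0), D=(9.00,0)
B = A + 3.00·(cos309°, sin309°) = (1.8880, -2.3314)
|BD| = 7.4844
circle(B,7.00) ∩ circle(D,4.00): a=5.9468, h=3.6927
  candidates: C₊=(6.3886,3.0299) cross=27.637; C₋=(8.6891,-3.9879) cross=-27.637
  mode + wants cross > 0 → take C=(6.3886,3.0299) (cross=27.637)
ex = (C−B)/|BC| = (0.6429,0.7659); ey = (-0.7659,0.6429)
P = B + 1.69·ex + 2.82·ey = (0.8147,0.7761)

0.81 0.78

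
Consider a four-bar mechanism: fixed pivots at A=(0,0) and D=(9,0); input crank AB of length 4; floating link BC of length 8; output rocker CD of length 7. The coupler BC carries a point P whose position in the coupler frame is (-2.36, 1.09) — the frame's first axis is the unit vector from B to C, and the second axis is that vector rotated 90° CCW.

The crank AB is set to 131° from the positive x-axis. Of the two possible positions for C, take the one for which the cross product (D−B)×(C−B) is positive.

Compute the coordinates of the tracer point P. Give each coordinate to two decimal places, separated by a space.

A=(0,0), D=(9.00,0)
B = A + 4.00·(cos131°, sin131°) = (-2.6242, 3.0188)
|BD| = 12.0098
circle(B,8.00) ∩ circle(D,7.00): a=6.6294, h=4.4778
  candidates: C₊=(4.9179,5.6865) cross=53.778; C₋=(2.6668,-2.9816) cross=-53.778
  mode + wants cross > 0 → take C=(4.9179,5.6865) (cross=53.778)
ex = (C−B)/|BC| = (0.9428,0.3335); ey = (-0.3335,0.9428)
P = B + -2.36·ex + 1.09·ey = (-5.2126,3.2595)

-5.21 3.26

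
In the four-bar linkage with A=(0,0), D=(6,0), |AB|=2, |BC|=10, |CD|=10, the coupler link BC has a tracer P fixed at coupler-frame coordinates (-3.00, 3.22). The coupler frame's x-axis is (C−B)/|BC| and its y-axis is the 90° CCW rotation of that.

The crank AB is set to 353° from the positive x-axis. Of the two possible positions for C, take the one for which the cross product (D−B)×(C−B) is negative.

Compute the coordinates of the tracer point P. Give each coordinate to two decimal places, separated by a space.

A=(0,0), D=(6.00,0)
B = A + 2.00·(cos353°, sin353°) = (1.9851, -0.2437)
|BD| = 4.0223
circle(B,10.00) ∩ circle(D,10.00): a=2.0111, h=9.7957
  candidates: C₊=(3.3990,9.6558) cross=39.401; C₋=(4.5861,-9.8995) cross=-39.401
  mode - wants cross < 0 → take C=(4.5861,-9.8995) (cross=-39.401)
ex = (C−B)/|BC| = (0.2601,-0.9656); ey = (0.9656,0.2601)
P = B + -3.00·ex + 3.22·ey = (4.3139,3.4905)

4.31 3.49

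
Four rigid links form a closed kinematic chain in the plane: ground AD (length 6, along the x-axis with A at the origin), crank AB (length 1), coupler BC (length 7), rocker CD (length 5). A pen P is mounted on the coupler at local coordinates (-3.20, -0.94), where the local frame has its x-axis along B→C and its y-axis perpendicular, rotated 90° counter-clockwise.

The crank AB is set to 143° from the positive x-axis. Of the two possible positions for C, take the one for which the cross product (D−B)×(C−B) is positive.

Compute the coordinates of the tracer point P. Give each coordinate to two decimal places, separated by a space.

-2.77 -2.09

A=(0,0), D=(6.00,0)
B = A + 1.00·(cos143°, sin143°) = (-0.7986, 0.6018)
|BD| = 6.8252
circle(B,7.00) ∩ circle(D,5.00): a=5.1708, h=4.7184
  candidates: C₊=(4.7681,4.8459) cross=32.204; C₋=(3.9360,-4.5541) cross=-32.204
  mode + wants cross > 0 → take C=(4.7681,4.8459) (cross=32.204)
ex = (C−B)/|BC| = (0.7952,0.6063); ey = (-0.6063,0.7952)
P = B + -3.20·ex + -0.94·ey = (-2.7735,-2.0858)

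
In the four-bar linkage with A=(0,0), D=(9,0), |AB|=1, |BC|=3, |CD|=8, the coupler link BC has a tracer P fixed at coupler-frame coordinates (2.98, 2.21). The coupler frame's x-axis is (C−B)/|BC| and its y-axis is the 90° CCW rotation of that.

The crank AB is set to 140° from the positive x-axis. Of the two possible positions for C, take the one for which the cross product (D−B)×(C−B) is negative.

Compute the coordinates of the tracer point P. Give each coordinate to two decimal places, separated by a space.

2.85 -0.21

A=(0,0), D=(9.00,0)
B = A + 1.00·(cos140°, sin140°) = (-0.7660, 0.6428)
|BD| = 9.7872
circle(B,3.00) ∩ circle(D,8.00): a=2.0838, h=2.1582
  candidates: C₊=(1.4550,2.6595) cross=21.123; C₋=(1.1715,-1.6476) cross=-21.123
  mode - wants cross < 0 → take C=(1.1715,-1.6476) (cross=-21.123)
ex = (C−B)/|BC| = (0.6458,-0.7635); ey = (0.7635,0.6458)
P = B + 2.98·ex + 2.21·ey = (2.8458,-0.2050)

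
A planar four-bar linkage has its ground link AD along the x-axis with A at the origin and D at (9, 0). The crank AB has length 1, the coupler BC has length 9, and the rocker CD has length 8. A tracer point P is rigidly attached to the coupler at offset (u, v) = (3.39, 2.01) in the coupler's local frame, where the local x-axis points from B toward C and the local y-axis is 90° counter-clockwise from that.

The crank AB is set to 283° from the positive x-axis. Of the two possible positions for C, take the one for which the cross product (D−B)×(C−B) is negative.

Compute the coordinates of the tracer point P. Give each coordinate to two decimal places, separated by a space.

A=(0,0), D=(9.00,0)
B = A + 1.00·(cos283°, sin283°) = (0.2250, -0.9744)
|BD| = 8.8290
circle(B,9.00) ∩ circle(D,8.00): a=5.3772, h=7.2170
  candidates: C₊=(4.7729,6.7920) cross=63.719; C₋=(6.3658,-7.5539) cross=-63.719
  mode - wants cross < 0 → take C=(6.3658,-7.5539) (cross=-63.719)
ex = (C−B)/|BC| = (0.6823,-0.7311); ey = (0.7311,0.6823)
P = B + 3.39·ex + 2.01·ey = (4.0074,-2.0812)

4.01 -2.08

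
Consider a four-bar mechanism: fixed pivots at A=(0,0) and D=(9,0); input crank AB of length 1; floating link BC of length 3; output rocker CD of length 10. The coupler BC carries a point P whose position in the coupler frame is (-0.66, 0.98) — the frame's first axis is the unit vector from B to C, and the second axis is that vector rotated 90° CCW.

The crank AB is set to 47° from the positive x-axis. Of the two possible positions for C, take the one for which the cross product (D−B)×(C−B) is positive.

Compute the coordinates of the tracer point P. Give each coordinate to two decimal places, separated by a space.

-0.01 -0.23

A=(0,0), D=(9.00,0)
B = A + 1.00·(cos47°, sin47°) = (0.6820, 0.7314)
|BD| = 8.3501
circle(B,3.00) ∩ circle(D,10.00): a=-1.2740, h=2.7161
  candidates: C₊=(-0.3492,3.5486) cross=22.679; C₋=(-0.8250,-1.8627) cross=-22.679
  mode + wants cross > 0 → take C=(-0.3492,3.5486) (cross=22.679)
ex = (C−B)/|BC| = (-0.3437,0.9391); ey = (-0.9391,-0.3437)
P = B + -0.66·ex + 0.98·ey = (-0.0114,-0.2253)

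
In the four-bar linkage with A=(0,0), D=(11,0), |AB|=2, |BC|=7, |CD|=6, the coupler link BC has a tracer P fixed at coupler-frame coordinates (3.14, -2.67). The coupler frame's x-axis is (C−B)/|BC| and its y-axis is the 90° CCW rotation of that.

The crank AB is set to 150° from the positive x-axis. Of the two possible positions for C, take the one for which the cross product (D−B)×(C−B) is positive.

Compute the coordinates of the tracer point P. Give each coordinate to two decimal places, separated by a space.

A=(0,0), D=(11.00,0)
B = A + 2.00·(cos150°, sin150°) = (-1.7321, 1.0000)
|BD| = 12.7713
circle(B,7.00) ∩ circle(D,6.00): a=6.8946, h=1.2102
  candidates: C₊=(5.2361,1.6667) cross=15.456; C₋=(5.0466,-0.7464) cross=-15.456
  mode + wants cross > 0 → take C=(5.2361,1.6667) (cross=15.456)
ex = (C−B)/|BC| = (0.9955,0.0952); ey = (-0.0952,0.9955)
P = B + 3.14·ex + -2.67·ey = (1.6480,-1.3588)

1.65 -1.36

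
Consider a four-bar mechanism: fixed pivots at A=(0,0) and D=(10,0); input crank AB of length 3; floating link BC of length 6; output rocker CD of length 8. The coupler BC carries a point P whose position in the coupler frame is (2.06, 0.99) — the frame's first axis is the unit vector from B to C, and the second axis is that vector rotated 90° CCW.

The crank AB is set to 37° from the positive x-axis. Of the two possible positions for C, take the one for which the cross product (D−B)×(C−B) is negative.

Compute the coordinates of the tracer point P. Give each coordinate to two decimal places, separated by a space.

3.64 -0.11

A=(0,0), D=(10.00,0)
B = A + 3.00·(cos37°, sin37°) = (2.3959, 1.8054)
|BD| = 7.8155
circle(B,6.00) ∩ circle(D,8.00): a=2.1164, h=5.6143
  candidates: C₊=(5.7520,6.7790) cross=43.879; C₋=(3.1581,-4.1459) cross=-43.879
  mode - wants cross < 0 → take C=(3.1581,-4.1459) (cross=-43.879)
ex = (C−B)/|BC| = (0.1270,-0.9919); ey = (0.9919,0.1270)
P = B + 2.06·ex + 0.99·ey = (3.6396,-0.1121)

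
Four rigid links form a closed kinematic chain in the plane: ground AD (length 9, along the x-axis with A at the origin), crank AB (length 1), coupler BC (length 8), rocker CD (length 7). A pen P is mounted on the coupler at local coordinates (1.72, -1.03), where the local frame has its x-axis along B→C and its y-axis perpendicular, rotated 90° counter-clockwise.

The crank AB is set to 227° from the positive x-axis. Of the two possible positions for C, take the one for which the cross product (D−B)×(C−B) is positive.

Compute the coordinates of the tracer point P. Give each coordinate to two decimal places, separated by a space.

1.22 -0.09

A=(0,0), D=(9.00,0)
B = A + 1.00·(cos227°, sin227°) = (-0.6820, -0.7314)
|BD| = 9.7096
circle(B,8.00) ∩ circle(D,7.00): a=5.6272, h=5.6863
  candidates: C₊=(4.5009,5.3627) cross=55.212; C₋=(5.3576,-5.9777) cross=-55.212
  mode + wants cross > 0 → take C=(4.5009,5.3627) (cross=55.212)
ex = (C−B)/|BC| = (0.6479,0.7618); ey = (-0.7618,0.6479)
P = B + 1.72·ex + -1.03·ey = (1.2169,-0.0884)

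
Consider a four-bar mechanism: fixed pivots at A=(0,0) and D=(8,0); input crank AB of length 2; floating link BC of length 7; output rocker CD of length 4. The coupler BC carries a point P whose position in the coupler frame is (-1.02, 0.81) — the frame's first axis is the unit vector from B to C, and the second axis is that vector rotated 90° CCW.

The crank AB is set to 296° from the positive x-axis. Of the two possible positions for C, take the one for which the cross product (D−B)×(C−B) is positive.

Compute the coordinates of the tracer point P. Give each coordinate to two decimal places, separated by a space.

A=(0,0), D=(8.00,0)
B = A + 2.00·(cos296°, sin296°) = (0.8767, -1.7976)
|BD| = 7.3466
circle(B,7.00) ∩ circle(D,4.00): a=5.9192, h=3.7367
  candidates: C₊=(5.7017,3.2738) cross=27.452; C₋=(7.5303,-3.9723) cross=-27.452
  mode + wants cross > 0 → take C=(5.7017,3.2738) (cross=27.452)
ex = (C−B)/|BC| = (0.6893,0.7245); ey = (-0.7245,0.6893)
P = B + -1.02·ex + 0.81·ey = (-0.4132,-1.9782)

-0.41 -1.98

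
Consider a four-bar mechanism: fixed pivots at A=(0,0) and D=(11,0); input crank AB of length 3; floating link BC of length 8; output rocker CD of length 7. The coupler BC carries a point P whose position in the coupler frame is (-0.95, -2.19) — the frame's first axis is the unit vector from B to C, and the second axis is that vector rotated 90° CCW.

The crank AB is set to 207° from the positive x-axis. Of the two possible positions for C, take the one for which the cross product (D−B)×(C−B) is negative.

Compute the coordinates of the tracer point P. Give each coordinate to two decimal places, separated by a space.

-4.20 -3.20

A=(0,0), D=(11.00,0)
B = A + 3.00·(cos207°, sin207°) = (-2.6730, -1.3620)
|BD| = 13.7407
circle(B,8.00) ∩ circle(D,7.00): a=7.4162, h=3.0001
  candidates: C₊=(4.4093,2.3584) cross=41.223; C₋=(5.0040,-3.6122) cross=-41.223
  mode - wants cross < 0 → take C=(5.0040,-3.6122) (cross=-41.223)
ex = (C−B)/|BC| = (0.9596,-0.2813); ey = (0.2813,0.9596)
P = B + -0.95·ex + -2.19·ey = (-4.2007,-3.1963)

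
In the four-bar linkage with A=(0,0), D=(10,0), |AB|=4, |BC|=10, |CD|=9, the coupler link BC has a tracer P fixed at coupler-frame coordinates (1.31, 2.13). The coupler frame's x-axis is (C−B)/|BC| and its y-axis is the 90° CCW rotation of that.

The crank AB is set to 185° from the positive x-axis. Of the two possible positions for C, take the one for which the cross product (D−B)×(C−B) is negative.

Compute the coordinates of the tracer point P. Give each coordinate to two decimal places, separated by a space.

A=(0,0), D=(10.00,0)
B = A + 4.00·(cos185°, sin185°) = (-3.9848, -0.3486)
|BD| = 13.9891
circle(B,10.00) ∩ circle(D,9.00): a=7.6737, h=6.4121
  candidates: C₊=(3.5267,6.2527) cross=89.700; C₋=(3.8463,-6.5675) cross=-89.700
  mode - wants cross < 0 → take C=(3.8463,-6.5675) (cross=-89.700)
ex = (C−B)/|BC| = (0.7831,-0.6219); ey = (0.6219,0.7831)
P = B + 1.31·ex + 2.13·ey = (-1.6343,0.5047)

-1.63 0.50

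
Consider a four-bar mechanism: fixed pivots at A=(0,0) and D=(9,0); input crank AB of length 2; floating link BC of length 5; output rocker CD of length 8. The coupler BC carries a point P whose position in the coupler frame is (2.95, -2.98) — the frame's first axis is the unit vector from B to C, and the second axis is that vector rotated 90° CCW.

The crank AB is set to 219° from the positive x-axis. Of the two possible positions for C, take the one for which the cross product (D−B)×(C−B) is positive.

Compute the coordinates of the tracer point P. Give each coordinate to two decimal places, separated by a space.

2.60 -0.72

A=(0,0), D=(9.00,0)
B = A + 2.00·(cos219°, sin219°) = (-1.5543, -1.2586)
|BD| = 10.6291
circle(B,5.00) ∩ circle(D,8.00): a=3.4799, h=3.5903
  candidates: C₊=(1.4760,2.7184) cross=38.161; C₋=(2.3263,-4.4116) cross=-38.161
  mode + wants cross > 0 → take C=(1.4760,2.7184) (cross=38.161)
ex = (C−B)/|BC| = (0.6061,0.7954); ey = (-0.7954,0.6061)
P = B + 2.95·ex + -2.98·ey = (2.6039,-0.7182)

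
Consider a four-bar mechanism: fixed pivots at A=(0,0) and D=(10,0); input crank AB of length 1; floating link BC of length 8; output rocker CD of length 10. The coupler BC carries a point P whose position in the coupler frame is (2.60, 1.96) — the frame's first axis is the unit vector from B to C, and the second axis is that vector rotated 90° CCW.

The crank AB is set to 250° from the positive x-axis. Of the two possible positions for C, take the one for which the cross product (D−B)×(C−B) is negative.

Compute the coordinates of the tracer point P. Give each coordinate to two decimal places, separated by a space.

A=(0,0), D=(10.00,0)
B = A + 1.00·(cos250°, sin250°) = (-0.3420, -0.9397)
|BD| = 10.3846
circle(B,8.00) ∩ circle(D,10.00): a=3.4590, h=7.2136
  candidates: C₊=(2.4500,6.5573) cross=74.910; C₋=(3.7555,-7.8107) cross=-74.910
  mode - wants cross < 0 → take C=(3.7555,-7.8107) (cross=-74.910)
ex = (C−B)/|BC| = (0.5122,-0.8589); ey = (0.8589,0.5122)
P = B + 2.60·ex + 1.96·ey = (2.6731,-2.1689)

2.67 -2.17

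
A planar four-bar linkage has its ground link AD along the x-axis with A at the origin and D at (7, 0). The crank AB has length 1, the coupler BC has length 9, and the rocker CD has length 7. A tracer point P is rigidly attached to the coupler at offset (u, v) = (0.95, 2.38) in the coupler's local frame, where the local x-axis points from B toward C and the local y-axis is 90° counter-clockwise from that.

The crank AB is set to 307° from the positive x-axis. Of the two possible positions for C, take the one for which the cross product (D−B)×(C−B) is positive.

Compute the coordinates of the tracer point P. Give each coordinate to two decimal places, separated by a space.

A=(0,0), D=(7.00,0)
B = A + 1.00·(cos307°, sin307°) = (0.6018, -0.7986)
|BD| = 6.4478
circle(B,9.00) ∩ circle(D,7.00): a=5.7054, h=6.9605
  candidates: C₊=(5.4011,6.8150) cross=44.880; C₋=(7.1254,-6.9989) cross=-44.880
  mode + wants cross > 0 → take C=(5.4011,6.8150) (cross=44.880)
ex = (C−B)/|BC| = (0.5333,0.8460); ey = (-0.8460,0.5333)
P = B + 0.95·ex + 2.38·ey = (-0.9050,1.2742)

-0.90 1.27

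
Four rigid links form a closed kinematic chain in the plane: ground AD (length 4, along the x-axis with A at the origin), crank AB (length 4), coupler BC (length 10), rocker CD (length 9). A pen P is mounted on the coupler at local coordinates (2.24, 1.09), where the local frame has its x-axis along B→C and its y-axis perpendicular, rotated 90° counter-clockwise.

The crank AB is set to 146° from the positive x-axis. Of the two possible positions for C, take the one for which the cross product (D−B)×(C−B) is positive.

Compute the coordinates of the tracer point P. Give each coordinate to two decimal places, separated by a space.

-2.40 4.55

A=(0,0), D=(4.00,0)
B = A + 4.00·(cos146°, sin146°) = (-3.3162, 2.2368)
|BD| = 7.6504
circle(B,10.00) ∩ circle(D,9.00): a=5.0670, h=8.6212
  candidates: C₊=(4.0500,8.9999) cross=65.956; C₋=(-0.9912,-7.4892) cross=-65.956
  mode + wants cross > 0 → take C=(4.0500,8.9999) (cross=65.956)
ex = (C−B)/|BC| = (0.7366,0.6763); ey = (-0.6763,0.7366)
P = B + 2.24·ex + 1.09·ey = (-2.4033,4.5546)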